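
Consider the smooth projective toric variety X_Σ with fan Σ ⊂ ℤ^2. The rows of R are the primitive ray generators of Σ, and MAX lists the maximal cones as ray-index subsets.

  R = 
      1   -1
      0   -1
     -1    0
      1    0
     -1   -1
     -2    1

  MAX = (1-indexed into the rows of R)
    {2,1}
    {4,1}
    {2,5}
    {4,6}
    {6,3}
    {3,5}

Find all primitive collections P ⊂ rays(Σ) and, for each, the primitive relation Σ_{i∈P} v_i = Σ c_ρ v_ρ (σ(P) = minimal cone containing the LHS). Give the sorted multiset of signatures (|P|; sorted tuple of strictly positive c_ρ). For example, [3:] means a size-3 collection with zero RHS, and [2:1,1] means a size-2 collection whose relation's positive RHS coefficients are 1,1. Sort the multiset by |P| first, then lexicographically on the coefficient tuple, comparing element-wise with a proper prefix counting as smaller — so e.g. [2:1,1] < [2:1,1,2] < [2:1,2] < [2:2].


|primitive collections| = 9. Relations:

  • {3,4}:  v_{3} + v_{4} = 0  →  sig = [2:]
  • {1,3}:  v_{1} + v_{3} = v_{2}  →  sig = [2:1]
  • {1,6}:  v_{1} + v_{6} = v_{3}  →  sig = [2:1]
  • {2,3}:  v_{2} + v_{3} = v_{5}  →  sig = [2:1]
  • {2,4}:  v_{2} + v_{4} = v_{1}  →  sig = [2:1]
  • {4,5}:  v_{4} + v_{5} = v_{2}  →  sig = [2:1]
  • {1,5}:  v_{1} + v_{5} = 2·v_{2}  →  sig = [2:2]
  • {2,6}:  v_{2} + v_{6} = 2·v_{3}  →  sig = [2:2]
  • {5,6}:  v_{5} + v_{6} = 3·v_{3}  →  sig = [2:3]

Sorted signature multiset PRS(X):
{ [2:],  [2:1] ×5,  [2:2] ×2,  [2:3] }


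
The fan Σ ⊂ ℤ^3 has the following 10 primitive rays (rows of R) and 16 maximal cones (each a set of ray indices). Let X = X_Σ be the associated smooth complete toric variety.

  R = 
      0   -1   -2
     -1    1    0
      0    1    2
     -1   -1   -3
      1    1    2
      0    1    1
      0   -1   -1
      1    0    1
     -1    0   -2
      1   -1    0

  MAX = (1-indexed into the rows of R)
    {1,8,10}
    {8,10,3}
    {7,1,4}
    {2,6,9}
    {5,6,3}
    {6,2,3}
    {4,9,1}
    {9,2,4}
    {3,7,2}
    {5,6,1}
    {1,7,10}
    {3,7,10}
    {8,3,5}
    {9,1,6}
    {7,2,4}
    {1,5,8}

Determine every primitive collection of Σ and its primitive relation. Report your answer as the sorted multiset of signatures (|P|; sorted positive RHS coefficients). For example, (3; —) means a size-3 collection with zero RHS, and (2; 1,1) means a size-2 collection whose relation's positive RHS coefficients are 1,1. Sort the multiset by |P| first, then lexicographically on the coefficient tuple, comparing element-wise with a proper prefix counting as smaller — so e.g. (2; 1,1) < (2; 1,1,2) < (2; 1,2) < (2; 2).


Δ(Σ) — 10 vertices, 21 min non-faces:

  {1,3}:  v_{1} + v_{3} = 0  →  sig = (2; —)
  {2,10}:  v_{2} + v_{10} = 0  →  sig = (2; —)
  {6,7}:  v_{6} + v_{7} = 0  →  sig = (2; —)
  {1,2}:  v_{1} + v_{2} = v_{9}  →  sig = (2; 1)
  {2,8}:  v_{2} + v_{8} = v_{6}  →  sig = (2; 1)
  {3,9}:  v_{3} + v_{9} = v_{2}  →  sig = (2; 1)
  {4,6}:  v_{4} + v_{6} = v_{9}  →  sig = (2; 1)
  {4,8}:  v_{4} + v_{8} = v_{1}  →  sig = (2; 1)
  {5,7}:  v_{5} + v_{7} = v_{8}  →  sig = (2; 1)
  {6,8}:  v_{6} + v_{8} = v_{5}  →  sig = (2; 1)
  {6,10}:  v_{6} + v_{10} = v_{8}  →  sig = (2; 1)
  {7,8}:  v_{7} + v_{8} = v_{10}  →  sig = (2; 1)
  {7,9}:  v_{7} + v_{9} = v_{4}  →  sig = (2; 1)
  {9,10}:  v_{9} + v_{10} = v_{1}  →  sig = (2; 1)
  {3,4}:  v_{3} + v_{4} = v_{2} + v_{7}  →  sig = (2; 1,1)
  {4,5}:  v_{4} + v_{5} = v_{1} + v_{6}  →  sig = (2; 1,1)
  {4,10}:  v_{4} + v_{10} = v_{1} + v_{7}  →  sig = (2; 1,1)
  {8,9}:  v_{8} + v_{9} = v_{1} + v_{6}  →  sig = (2; 1,1)
  {5,9}:  v_{5} + v_{9} = v_{1} + 2·v_{6}  →  sig = (2; 1,2)
  {2,5}:  v_{2} + v_{5} = 2·v_{6}  →  sig = (2; 2)
  {5,10}:  v_{5} + v_{10} = 2·v_{8}  →  sig = (2; 2)

Sorted signature multiset PRS(X):
    |P|=2: 21 collections, coeffs (), (), (), (1), (1), (1), (1), (1), (1), (1), (1), (1), (1), (1), (1,1), (1,1), (1,1), (1,1), (1,2), (2), (2)


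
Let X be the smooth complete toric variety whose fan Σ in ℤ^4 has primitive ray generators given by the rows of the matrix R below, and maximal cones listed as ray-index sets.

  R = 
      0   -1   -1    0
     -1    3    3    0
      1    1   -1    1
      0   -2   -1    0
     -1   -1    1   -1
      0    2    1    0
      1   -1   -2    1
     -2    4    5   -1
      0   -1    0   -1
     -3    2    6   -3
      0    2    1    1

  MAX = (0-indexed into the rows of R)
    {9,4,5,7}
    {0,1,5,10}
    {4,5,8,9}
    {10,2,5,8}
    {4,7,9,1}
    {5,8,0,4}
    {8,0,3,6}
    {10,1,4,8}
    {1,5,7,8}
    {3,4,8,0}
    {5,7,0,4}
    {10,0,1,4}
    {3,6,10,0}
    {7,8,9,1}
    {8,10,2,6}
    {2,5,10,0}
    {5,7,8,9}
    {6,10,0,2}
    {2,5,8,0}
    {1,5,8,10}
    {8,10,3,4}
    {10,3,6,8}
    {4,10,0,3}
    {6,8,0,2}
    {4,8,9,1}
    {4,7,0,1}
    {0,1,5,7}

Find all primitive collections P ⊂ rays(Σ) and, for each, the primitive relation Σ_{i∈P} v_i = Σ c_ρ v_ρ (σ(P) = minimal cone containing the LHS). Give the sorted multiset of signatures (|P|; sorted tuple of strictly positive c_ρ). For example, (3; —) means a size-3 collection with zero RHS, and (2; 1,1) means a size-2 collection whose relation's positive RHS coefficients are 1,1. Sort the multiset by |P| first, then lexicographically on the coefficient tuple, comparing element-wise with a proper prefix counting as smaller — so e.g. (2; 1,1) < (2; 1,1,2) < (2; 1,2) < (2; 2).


The 24 primitive collections of Σ (r=11, n=4):

  P = {2,4}:  v_{2} + v_{4} = 0  ⟹  sig = (2; —)
  P = {3,5}:  v_{3} + v_{5} = 0  ⟹  sig = (2; —)
  P = {1,6}:  v_{1} + v_{6} = v_{10}  ⟹  sig = (2; 1)
  P = {2,3}:  v_{2} + v_{3} = v_{6}  ⟹  sig = (2; 1)
  P = {4,6}:  v_{4} + v_{6} = v_{3}  ⟹  sig = (2; 1)
  P = {5,6}:  v_{5} + v_{6} = v_{2}  ⟹  sig = (2; 1)
  P = {6,7}:  v_{6} + v_{7} = v_{1}  ⟹  sig = (2; 1)
  P = {1,2}:  v_{1} + v_{2} = v_{5} + v_{10}  ⟹  sig = (2; 1,1)
  P = {1,3}:  v_{1} + v_{3} = v_{4} + v_{10}  ⟹  sig = (2; 1,1)
  P = {2,7}:  v_{2} + v_{7} = v_{1} + v_{5}  ⟹  sig = (2; 1,1)
  P = {2,9}:  v_{2} + v_{9} = v_{7} + v_{8}  ⟹  sig = (2; 1,1)
  P = {3,7}:  v_{3} + v_{7} = v_{1} + v_{4}  ⟹  sig = (2; 1,1)
  P = {6,9}:  v_{6} + v_{9} = v_{1} + v_{4} + v_{8}  ⟹  sig = (2; 1,1,1)
  P = {3,9}:  v_{3} + v_{9} = v_{1} + 2·v_{4} + v_{8}  ⟹  sig = (2; 1,1,2)
  P = {9,10}:  v_{9} + v_{10} = 2·v_{1} + v_{4} + v_{8}  ⟹  sig = (2; 1,1,2)
  P = {7,10}:  v_{7} + v_{10} = 2·v_{1}  ⟹  sig = (2; 2)
  P = {0,9}:  v_{0} + v_{9} = 3·v_{4} + 2·v_{5}  ⟹  sig = (2; 2,3)
  P = {0,8,10}:  v_{0} + v_{8} + v_{10} = 0  ⟹  sig = (3; —)
  P = {1,4,5}:  v_{1} + v_{4} + v_{5} = v_{7}  ⟹  sig = (3; 1)
  P = {4,5,10}:  v_{4} + v_{5} + v_{10} = v_{1}  ⟹  sig = (3; 1)
  P = {4,7,8}:  v_{4} + v_{7} + v_{8} = v_{9}  ⟹  sig = (3; 1)
  P = {0,1,8}:  v_{0} + v_{1} + v_{8} = v_{4} + v_{5}  ⟹  sig = (3; 1,1)
  P = {1,5,9}:  v_{1} + v_{5} + v_{9} = 2·v_{7} + v_{8}  ⟹  sig = (3; 1,2)
  P = {0,7,8}:  v_{0} + v_{7} + v_{8} = 2·v_{4} + 2·v_{5}  ⟹  sig = (3; 2,2)

Signatures (|P|; sorted positive RHS coefficients), sorted:
[(2; —), (2; —), (2; 1), (2; 1), (2; 1), (2; 1), (2; 1), (2; 1,1), (2; 1,1), (2; 1,1), (2; 1,1), (2; 1,1), (2; 1,1,1), (2; 1,1,2), (2; 1,1,2), (2; 2), (2; 2,3), (3; —), (3; 1), (3; 1), (3; 1), (3; 1,1), (3; 1,2), (3; 2,2)]


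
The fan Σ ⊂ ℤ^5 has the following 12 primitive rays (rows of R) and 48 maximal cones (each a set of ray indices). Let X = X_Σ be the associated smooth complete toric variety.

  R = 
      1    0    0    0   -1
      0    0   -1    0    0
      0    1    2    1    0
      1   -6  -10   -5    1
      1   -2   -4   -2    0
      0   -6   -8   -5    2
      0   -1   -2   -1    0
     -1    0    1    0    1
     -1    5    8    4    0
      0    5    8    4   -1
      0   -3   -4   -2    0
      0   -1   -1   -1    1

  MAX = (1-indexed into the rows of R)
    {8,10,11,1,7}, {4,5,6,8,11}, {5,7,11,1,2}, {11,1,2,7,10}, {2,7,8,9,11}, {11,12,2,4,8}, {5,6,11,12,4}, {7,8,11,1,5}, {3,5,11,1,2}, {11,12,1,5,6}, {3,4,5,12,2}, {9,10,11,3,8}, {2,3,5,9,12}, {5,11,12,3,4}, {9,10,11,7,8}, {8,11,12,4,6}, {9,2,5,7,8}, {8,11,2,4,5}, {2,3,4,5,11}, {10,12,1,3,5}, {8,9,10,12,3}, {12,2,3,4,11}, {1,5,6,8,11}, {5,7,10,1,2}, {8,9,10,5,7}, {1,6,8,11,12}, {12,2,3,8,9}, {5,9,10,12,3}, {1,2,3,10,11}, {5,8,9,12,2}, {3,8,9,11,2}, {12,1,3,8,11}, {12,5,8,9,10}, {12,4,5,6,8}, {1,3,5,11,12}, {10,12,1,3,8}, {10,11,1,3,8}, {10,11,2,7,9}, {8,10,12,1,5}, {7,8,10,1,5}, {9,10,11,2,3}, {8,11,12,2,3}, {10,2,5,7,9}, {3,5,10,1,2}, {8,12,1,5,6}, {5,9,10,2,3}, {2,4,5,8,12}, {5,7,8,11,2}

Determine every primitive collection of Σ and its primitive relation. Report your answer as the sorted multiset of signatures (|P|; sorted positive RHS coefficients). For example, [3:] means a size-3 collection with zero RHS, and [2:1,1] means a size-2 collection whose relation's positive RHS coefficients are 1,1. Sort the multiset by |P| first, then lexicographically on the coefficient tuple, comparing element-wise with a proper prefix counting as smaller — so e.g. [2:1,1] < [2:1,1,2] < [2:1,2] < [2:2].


The 24 primitive collections of Σ (r=12, n=5):

  P = {3,7}:  v_{3} + v_{7} = 0  ⟹  sig = [2:]
  P = {1,9}:  v_{1} + v_{9} = v_{10}  ⟹  sig = [2:1]
  P = {2,6}:  v_{2} + v_{6} = v_{4} + v_{8}  ⟹  sig = [2:1,1]
  P = {4,9}:  v_{4} + v_{9} = v_{2} + v_{12}  ⟹  sig = [2:1,1]
  P = {4,10}:  v_{4} + v_{10} = v_{3} + v_{5}  ⟹  sig = [2:1,1]
  P = {6,9}:  v_{6} + v_{9} = v_{8} + v_{12}  ⟹  sig = [2:1,1]
  P = {7,12}:  v_{7} + v_{12} = v_{5} + v_{8}  ⟹  sig = [2:1,1]
  P = {6,10}:  v_{6} + v_{10} = v_{1} + v_{8} + v_{12}  ⟹  sig = [2:1,1,1]
  P = {4,7}:  v_{4} + v_{7} = v_{2} + 2·v_{5} + v_{8} + v_{11}  ⟹  sig = [2:1,1,1,2]
  P = {1,4}:  v_{1} + v_{4} = v_{3} + 2·v_{5} + v_{11}  ⟹  sig = [2:1,1,2]
  P = {3,6}:  v_{3} + v_{6} = v_{11} + 2·v_{12}  ⟹  sig = [2:1,2]
  P = {6,7}:  v_{6} + v_{7} = 2·v_{5} + 2·v_{8} + v_{11}  ⟹  sig = [2:1,2,2]
  P = {1,2,8}:  v_{1} + v_{2} + v_{8} = 0  ⟹  sig = [3:]
  P = {5,9,11}:  v_{5} + v_{9} + v_{11} = 0  ⟹  sig = [3:]
  P = {2,8,10}:  v_{2} + v_{8} + v_{10} = v_{9}  ⟹  sig = [3:1]
  P = {3,5,8}:  v_{3} + v_{5} + v_{8} = v_{12}  ⟹  sig = [3:1]
  P = {5,10,11}:  v_{5} + v_{10} + v_{11} = v_{1}  ⟹  sig = [3:1]
  P = {1,2,12}:  v_{1} + v_{2} + v_{12} = v_{3} + v_{5}  ⟹  sig = [3:1,1]
  P = {9,11,12}:  v_{9} + v_{11} + v_{12} = v_{3} + v_{8}  ⟹  sig = [3:1,1]
  P = {2,10,12}:  v_{2} + v_{10} + v_{12} = v_{3} + v_{5} + v_{9}  ⟹  sig = [3:1,1,1]
  P = {10,11,12}:  v_{10} + v_{11} + v_{12} = v_{1} + v_{3} + v_{8}  ⟹  sig = [3:1,1,1]
  P = {3,4,8}:  v_{3} + v_{4} + v_{8} = v_{2} + v_{11} + 2·v_{12}  ⟹  sig = [3:1,1,2]
  P = {2,5,11,12}:  v_{2} + v_{5} + v_{11} + v_{12} = v_{4}  ⟹  sig = [4:1]
  P = {5,8,11,12}:  v_{5} + v_{8} + v_{11} + v_{12} = v_{6}  ⟹  sig = [4:1]

so the primitive-relation signature multiset is
    [2:]
    [2:1]
    [2:1,1]
    [2:1,1]
    [2:1,1]
    [2:1,1]
    [2:1,1]
    [2:1,1,1]
    [2:1,1,1,2]
    [2:1,1,2]
    [2:1,2]
    [2:1,2,2]
    [3:]
    [3:]
    [3:1]
    [3:1]
    [3:1]
    [3:1,1]
    [3:1,1]
    [3:1,1,1]
    [3:1,1,1]
    [3:1,1,2]
    [4:1]
    [4:1]


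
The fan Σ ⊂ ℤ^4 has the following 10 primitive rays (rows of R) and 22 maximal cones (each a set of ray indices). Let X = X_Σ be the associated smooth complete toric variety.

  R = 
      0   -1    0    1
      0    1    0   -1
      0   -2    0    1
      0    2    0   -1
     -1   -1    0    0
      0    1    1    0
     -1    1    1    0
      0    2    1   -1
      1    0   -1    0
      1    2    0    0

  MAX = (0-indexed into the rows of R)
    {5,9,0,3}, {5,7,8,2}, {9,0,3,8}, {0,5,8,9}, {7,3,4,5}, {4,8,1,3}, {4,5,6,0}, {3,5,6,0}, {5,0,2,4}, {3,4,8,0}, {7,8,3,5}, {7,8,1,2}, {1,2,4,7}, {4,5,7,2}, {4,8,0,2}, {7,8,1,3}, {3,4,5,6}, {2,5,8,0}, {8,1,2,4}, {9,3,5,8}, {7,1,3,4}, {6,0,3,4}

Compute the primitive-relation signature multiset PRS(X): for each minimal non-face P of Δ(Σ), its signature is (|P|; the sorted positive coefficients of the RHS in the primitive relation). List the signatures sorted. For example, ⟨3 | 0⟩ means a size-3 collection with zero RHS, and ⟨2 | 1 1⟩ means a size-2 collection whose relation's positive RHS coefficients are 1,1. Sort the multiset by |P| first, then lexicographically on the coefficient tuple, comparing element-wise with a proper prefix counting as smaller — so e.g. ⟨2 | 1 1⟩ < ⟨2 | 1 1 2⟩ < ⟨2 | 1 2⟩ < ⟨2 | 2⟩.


Δ(Σ) — 10 vertices, 17 min non-faces:

  P = {0,1}:  v_{0} + v_{1} = 0 — sig = ⟨2 | 0⟩
  P = {2,3}:  v_{2} + v_{3} = 0 — sig = ⟨2 | 0⟩
  P = {0,7}:  v_{0} + v_{7} = v_{5} — sig = ⟨2 | 1⟩
  P = {1,5}:  v_{1} + v_{5} = v_{7} — sig = ⟨2 | 1⟩
  P = {4,9}:  v_{4} + v_{9} = v_{0} + v_{3} — sig = ⟨2 | 1 1⟩
  P = {6,8}:  v_{6} + v_{8} = v_{0} + v_{3} — sig = ⟨2 | 1 1⟩
  P = {1,6}:  v_{1} + v_{6} = v_{3} + v_{4} + v_{5} — sig = ⟨2 | 1 1 1⟩
  P = {1,9}:  v_{1} + v_{9} = v_{3} + v_{5} + v_{8} — sig = ⟨2 | 1 1 1⟩
  P = {2,6}:  v_{2} + v_{6} = v_{0} + v_{4} + v_{5} — sig = ⟨2 | 1 1 1⟩
  P = {2,9}:  v_{2} + v_{9} = v_{0} + v_{5} + v_{8} — sig = ⟨2 | 1 1 1⟩
  P = {6,7}:  v_{6} + v_{7} = v_{3} + v_{4} + 2·v_{5} — sig = ⟨2 | 1 1 2⟩
  P = {7,9}:  v_{7} + v_{9} = v_{3} + 2·v_{5} + v_{8} — sig = ⟨2 | 1 1 2⟩
  P = {6,9}:  v_{6} + v_{9} = 2·v_{0} + 2·v_{3} + v_{5} — sig = ⟨2 | 1 2 2⟩
  P = {4,5,8}:  v_{4} + v_{5} + v_{8} = 0 — sig = ⟨3 | 0⟩
  P = {4,7,8}:  v_{4} + v_{7} + v_{8} = v_{1} — sig = ⟨3 | 1⟩
  P = {0,3,4,5}:  v_{0} + v_{3} + v_{4} + v_{5} = v_{6} — sig = ⟨4 | 1⟩
  P = {0,3,5,8}:  v_{0} + v_{3} + v_{5} + v_{8} = v_{9} — sig = ⟨4 | 1⟩

Sorted signature multiset PRS(X):
{ ⟨2 | 0⟩ ×2,  ⟨2 | 1⟩ ×2,  ⟨2 | 1 1⟩ ×2,  ⟨2 | 1 1 1⟩ ×4,  ⟨2 | 1 1 2⟩ ×2,  ⟨2 | 1 2 2⟩,  ⟨3 | 0⟩,  ⟨3 | 1⟩,  ⟨4 | 1⟩ ×2 }


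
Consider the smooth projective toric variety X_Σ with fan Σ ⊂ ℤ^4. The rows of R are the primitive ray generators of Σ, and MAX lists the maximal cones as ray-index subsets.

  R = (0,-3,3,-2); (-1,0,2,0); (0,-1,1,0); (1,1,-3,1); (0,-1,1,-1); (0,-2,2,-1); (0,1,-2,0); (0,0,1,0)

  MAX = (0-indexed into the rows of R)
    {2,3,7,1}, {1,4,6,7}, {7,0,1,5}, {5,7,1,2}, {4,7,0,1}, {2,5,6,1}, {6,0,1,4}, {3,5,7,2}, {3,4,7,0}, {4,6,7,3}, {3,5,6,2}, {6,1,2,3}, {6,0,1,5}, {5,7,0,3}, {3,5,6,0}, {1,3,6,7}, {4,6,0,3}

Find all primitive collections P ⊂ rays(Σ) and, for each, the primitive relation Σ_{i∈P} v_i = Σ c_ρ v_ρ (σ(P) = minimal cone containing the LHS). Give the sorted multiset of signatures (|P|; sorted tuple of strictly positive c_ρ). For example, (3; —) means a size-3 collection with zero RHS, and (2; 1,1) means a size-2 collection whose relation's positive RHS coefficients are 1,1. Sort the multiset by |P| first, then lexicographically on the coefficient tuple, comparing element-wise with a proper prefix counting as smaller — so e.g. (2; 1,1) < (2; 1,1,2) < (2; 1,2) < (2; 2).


The 9 primitive collections of Σ (r=8, n=4):

  P = {2,4}:  v_{2} + v_{4} = v_{5}  ⇒ sig = (2; 1)
  P = {4,5}:  v_{4} + v_{5} = v_{0}  ⇒ sig = (2; 1)
  P = {0,2}:  v_{0} + v_{2} = 2·v_{5}  ⇒ sig = (2; 2)
  P = {1,3,4}:  v_{1} + v_{3} + v_{4} = 0  ⇒ sig = (3; —)
  P = {2,6,7}:  v_{2} + v_{6} + v_{7} = 0  ⇒ sig = (3; —)
  P = {0,1,3}:  v_{0} + v_{1} + v_{3} = v_{5}  ⇒ sig = (3; 1)
  P = {1,3,5}:  v_{1} + v_{3} + v_{5} = v_{2}  ⇒ sig = (3; 1)
  P = {5,6,7}:  v_{5} + v_{6} + v_{7} = v_{4}  ⇒ sig = (3; 1)
  P = {0,6,7}:  v_{0} + v_{6} + v_{7} = 2·v_{4}  ⇒ sig = (3; 2)

so the primitive-relation signature multiset is
[(2; 1), (2; 1), (2; 2), (3; —), (3; —), (3; 1), (3; 1), (3; 1), (3; 2)]


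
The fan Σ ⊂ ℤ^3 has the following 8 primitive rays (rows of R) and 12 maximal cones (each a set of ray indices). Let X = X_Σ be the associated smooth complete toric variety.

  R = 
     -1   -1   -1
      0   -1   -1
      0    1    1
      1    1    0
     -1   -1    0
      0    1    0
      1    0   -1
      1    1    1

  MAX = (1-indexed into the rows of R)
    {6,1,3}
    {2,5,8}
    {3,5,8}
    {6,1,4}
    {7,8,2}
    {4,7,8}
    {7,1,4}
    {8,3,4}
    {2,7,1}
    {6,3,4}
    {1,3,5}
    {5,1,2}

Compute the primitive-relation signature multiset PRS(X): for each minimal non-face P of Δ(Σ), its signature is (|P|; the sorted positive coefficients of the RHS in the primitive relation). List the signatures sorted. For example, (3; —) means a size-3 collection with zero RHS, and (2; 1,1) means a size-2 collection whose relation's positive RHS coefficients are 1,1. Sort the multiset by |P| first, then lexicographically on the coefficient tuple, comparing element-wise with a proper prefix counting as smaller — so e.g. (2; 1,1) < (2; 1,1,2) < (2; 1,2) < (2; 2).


The 11 primitive collections of Σ (r=8, n=3):

  P={1,8}:  v_{1} + v_{8} = 0 ; sig = (2; —)
  P={2,3}:  v_{2} + v_{3} = 0 ; sig = (2; —)
  P={4,5}:  v_{4} + v_{5} = 0 ; sig = (2; —)
  P={2,4}:  v_{2} + v_{4} = v_{7} ; sig = (2; 1)
  P={3,7}:  v_{3} + v_{7} = v_{4} ; sig = (2; 1)
  P={5,7}:  v_{5} + v_{7} = v_{2} ; sig = (2; 1)
  P={2,6}:  v_{2} + v_{6} = v_{1} + v_{4} ; sig = (2; 1,1)
  P={5,6}:  v_{5} + v_{6} = v_{1} + v_{3} ; sig = (2; 1,1)
  P={6,8}:  v_{6} + v_{8} = v_{3} + v_{4} ; sig = (2; 1,1)
  P={6,7}:  v_{6} + v_{7} = v_{1} + 2·v_{4} ; sig = (2; 1,2)
  P={1,3,4}:  v_{1} + v_{3} + v_{4} = v_{6} ; sig = (3; 1)

Sorted signature multiset PRS(X):
[(2; —), (2; —), (2; —), (2; 1), (2; 1), (2; 1), (2; 1,1), (2; 1,1), (2; 1,1), (2; 1,2), (3; 1)]


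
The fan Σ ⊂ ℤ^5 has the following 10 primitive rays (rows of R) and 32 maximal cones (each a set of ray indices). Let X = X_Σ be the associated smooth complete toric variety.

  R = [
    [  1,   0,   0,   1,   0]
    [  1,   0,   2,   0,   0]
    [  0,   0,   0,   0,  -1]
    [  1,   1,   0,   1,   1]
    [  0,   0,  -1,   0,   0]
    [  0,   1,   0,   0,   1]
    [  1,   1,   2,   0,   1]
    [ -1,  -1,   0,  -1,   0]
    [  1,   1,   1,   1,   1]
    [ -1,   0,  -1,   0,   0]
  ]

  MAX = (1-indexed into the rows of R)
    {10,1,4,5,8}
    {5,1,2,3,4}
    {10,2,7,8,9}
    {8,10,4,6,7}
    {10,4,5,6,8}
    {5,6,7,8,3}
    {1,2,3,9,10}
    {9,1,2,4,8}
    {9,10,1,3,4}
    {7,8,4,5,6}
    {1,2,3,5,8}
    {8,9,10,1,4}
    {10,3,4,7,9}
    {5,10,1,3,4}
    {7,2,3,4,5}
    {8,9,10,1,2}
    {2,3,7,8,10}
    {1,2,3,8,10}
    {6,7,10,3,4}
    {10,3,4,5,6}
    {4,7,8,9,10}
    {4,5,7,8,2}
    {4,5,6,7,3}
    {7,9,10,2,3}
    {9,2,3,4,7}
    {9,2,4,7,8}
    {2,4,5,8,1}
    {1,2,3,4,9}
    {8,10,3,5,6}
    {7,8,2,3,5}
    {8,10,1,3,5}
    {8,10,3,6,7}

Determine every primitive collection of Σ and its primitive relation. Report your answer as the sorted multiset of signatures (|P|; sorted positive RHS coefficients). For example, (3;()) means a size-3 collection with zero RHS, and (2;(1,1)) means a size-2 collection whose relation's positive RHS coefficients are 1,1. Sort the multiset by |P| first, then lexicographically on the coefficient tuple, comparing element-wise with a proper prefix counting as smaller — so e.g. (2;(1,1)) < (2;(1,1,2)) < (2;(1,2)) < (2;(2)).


10 collections generate NE(X_Σ); each relation:

  P = {1,6}:  v_{1} + v_{6} = v_{4}  ⟹  sig = (2;(1))
  P = {2,6}:  v_{2} + v_{6} = v_{7}  ⟹  sig = (2;(1))
  P = {5,9}:  v_{5} + v_{9} = v_{4}  ⟹  sig = (2;(1))
  P = {1,7}:  v_{1} + v_{7} = v_{2} + v_{4}  ⟹  sig = (2;(1,1))
  P = {6,9}:  v_{6} + v_{9} = v_{4} + v_{7} + v_{10}  ⟹  sig = (2;(1,1,1))
  P = {2,5,10}:  v_{2} + v_{5} + v_{10} = 0  ⟹  sig = (3;())
  P = {3,4,8}:  v_{3} + v_{4} + v_{8} = 0  ⟹  sig = (3;())
  P = {2,4,10}:  v_{2} + v_{4} + v_{10} = v_{9}  ⟹  sig = (3;(1))
  P = {5,7,10}:  v_{5} + v_{7} + v_{10} = v_{6}  ⟹  sig = (3;(1))
  P = {3,8,9}:  v_{3} + v_{8} + v_{9} = v_{2} + v_{10}  ⟹  sig = (3;(1,1))

Hence PRS(X_Σ) =
    |P|=2: 5 collections, coeffs (1), (1), (1), (1,1), (1,1,1)
    |P|=3: 5 collections, coeffs (), (), (1), (1), (1,1)


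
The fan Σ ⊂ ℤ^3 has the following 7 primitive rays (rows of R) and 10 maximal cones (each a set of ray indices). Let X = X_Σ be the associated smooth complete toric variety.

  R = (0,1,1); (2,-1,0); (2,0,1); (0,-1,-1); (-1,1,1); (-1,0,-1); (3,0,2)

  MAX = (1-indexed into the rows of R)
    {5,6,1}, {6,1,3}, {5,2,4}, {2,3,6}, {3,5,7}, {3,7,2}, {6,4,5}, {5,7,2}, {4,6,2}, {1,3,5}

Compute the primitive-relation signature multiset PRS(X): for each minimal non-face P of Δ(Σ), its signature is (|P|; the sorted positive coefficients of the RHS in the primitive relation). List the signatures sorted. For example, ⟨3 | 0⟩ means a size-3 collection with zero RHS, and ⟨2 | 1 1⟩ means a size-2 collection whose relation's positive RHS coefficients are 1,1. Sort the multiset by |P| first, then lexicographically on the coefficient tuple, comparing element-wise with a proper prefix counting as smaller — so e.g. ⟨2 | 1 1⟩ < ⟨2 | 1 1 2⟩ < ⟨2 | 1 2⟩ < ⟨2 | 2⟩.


Minimal non-faces — 9 found among 7 rays, 10 max cones:

  {1,4}:  v_{1} + v_{4} = 0 ; sig = ⟨2 | 0⟩
  {1,2}:  v_{1} + v_{2} = v_{3} ; sig = ⟨2 | 1⟩
  {3,4}:  v_{3} + v_{4} = v_{2} ; sig = ⟨2 | 1⟩
  {6,7}:  v_{6} + v_{7} = v_{3} ; sig = ⟨2 | 1⟩
  {1,7}:  v_{1} + v_{7} = 2·v_{3} + v_{5} ; sig = ⟨2 | 1 2⟩
  {4,7}:  v_{4} + v_{7} = 2·v_{2} + v_{5} ; sig = ⟨2 | 1 2⟩
  {2,5,6}:  v_{2} + v_{5} + v_{6} = 0 ; sig = ⟨3 | 0⟩
  {2,3,5}:  v_{2} + v_{3} + v_{5} = v_{7} ; sig = ⟨3 | 1⟩
  {3,5,6}:  v_{3} + v_{5} + v_{6} = v_{1} ; sig = ⟨3 | 1⟩

Signatures (|P|; sorted positive RHS coefficients), sorted:
    ⟨2 | 0⟩
    ⟨2 | 1⟩
    ⟨2 | 1⟩
    ⟨2 | 1⟩
    ⟨2 | 1 2⟩
    ⟨2 | 1 2⟩
    ⟨3 | 0⟩
    ⟨3 | 1⟩
    ⟨3 | 1⟩


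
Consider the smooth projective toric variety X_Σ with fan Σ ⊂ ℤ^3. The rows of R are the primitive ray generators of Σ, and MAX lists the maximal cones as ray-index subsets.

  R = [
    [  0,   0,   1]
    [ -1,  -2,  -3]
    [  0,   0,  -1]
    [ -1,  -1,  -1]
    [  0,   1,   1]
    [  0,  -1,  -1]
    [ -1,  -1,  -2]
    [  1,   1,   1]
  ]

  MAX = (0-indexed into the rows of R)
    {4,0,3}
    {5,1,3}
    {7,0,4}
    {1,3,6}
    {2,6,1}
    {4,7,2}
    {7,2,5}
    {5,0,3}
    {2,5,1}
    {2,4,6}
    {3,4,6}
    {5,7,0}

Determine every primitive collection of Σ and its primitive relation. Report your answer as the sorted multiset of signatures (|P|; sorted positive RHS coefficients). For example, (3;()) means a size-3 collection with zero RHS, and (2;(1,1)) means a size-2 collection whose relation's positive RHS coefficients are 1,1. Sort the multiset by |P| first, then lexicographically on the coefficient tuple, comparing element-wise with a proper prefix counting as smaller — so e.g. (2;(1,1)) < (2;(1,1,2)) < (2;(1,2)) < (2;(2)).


Σ has 10 primitive collections:

  • {0,2}:  v_{0} + v_{2} = 0  ⇒ sig = (2;())
  • {3,7}:  v_{3} + v_{7} = 0  ⇒ sig = (2;())
  • {4,5}:  v_{4} + v_{5} = 0  ⇒ sig = (2;())
  • {0,6}:  v_{0} + v_{6} = v_{3}  ⇒ sig = (2;(1))
  • {1,4}:  v_{1} + v_{4} = v_{6}  ⇒ sig = (2;(1))
  • {2,3}:  v_{2} + v_{3} = v_{6}  ⇒ sig = (2;(1))
  • {5,6}:  v_{5} + v_{6} = v_{1}  ⇒ sig = (2;(1))
  • {6,7}:  v_{6} + v_{7} = v_{2}  ⇒ sig = (2;(1))
  • {0,1}:  v_{0} + v_{1} = v_{3} + v_{5}  ⇒ sig = (2;(1,1))
  • {1,7}:  v_{1} + v_{7} = v_{2} + v_{5}  ⇒ sig = (2;(1,1))

so the primitive-relation signature multiset is
    |P|=2: 10 collections, coeffs (), (), (), (1), (1), (1), (1), (1), (1,1), (1,1)


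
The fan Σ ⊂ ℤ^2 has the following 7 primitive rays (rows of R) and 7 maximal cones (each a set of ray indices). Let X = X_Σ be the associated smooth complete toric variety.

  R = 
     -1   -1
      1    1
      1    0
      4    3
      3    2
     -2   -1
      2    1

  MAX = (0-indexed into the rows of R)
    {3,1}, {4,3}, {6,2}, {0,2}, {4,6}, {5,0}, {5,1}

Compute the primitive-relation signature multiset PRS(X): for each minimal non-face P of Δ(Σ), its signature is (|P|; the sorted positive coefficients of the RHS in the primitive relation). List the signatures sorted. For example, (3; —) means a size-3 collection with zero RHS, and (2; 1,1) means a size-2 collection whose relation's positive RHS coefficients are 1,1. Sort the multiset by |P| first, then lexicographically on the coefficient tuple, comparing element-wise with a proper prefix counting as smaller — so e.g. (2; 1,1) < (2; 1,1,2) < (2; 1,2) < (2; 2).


14 collections generate NE(X_Σ); each relation:

  {0,1}:  v_{0} + v_{1} = 0  ⇒ sig = (2; —)
  {5,6}:  v_{5} + v_{6} = 0  ⇒ sig = (2; —)
  {0,3}:  v_{0} + v_{3} = v_{4}  ⇒ sig = (2; 1)
  {0,4}:  v_{0} + v_{4} = v_{6}  ⇒ sig = (2; 1)
  {0,6}:  v_{0} + v_{6} = v_{2}  ⇒ sig = (2; 1)
  {1,2}:  v_{1} + v_{2} = v_{6}  ⇒ sig = (2; 1)
  {1,4}:  v_{1} + v_{4} = v_{3}  ⇒ sig = (2; 1)
  {1,6}:  v_{1} + v_{6} = v_{4}  ⇒ sig = (2; 1)
  {2,5}:  v_{2} + v_{5} = v_{0}  ⇒ sig = (2; 1)
  {4,5}:  v_{4} + v_{5} = v_{1}  ⇒ sig = (2; 1)
  {2,3}:  v_{2} + v_{3} = v_{4} + v_{6}  ⇒ sig = (2; 1,1)
  {2,4}:  v_{2} + v_{4} = 2·v_{6}  ⇒ sig = (2; 2)
  {3,5}:  v_{3} + v_{5} = 2·v_{1}  ⇒ sig = (2; 2)
  {3,6}:  v_{3} + v_{6} = 2·v_{4}  ⇒ sig = (2; 2)

Hence PRS(X_Σ) =
    (2; —)
    (2; —)
    (2; 1)
    (2; 1)
    (2; 1)
    (2; 1)
    (2; 1)
    (2; 1)
    (2; 1)
    (2; 1)
    (2; 1,1)
    (2; 2)
    (2; 2)
    (2; 2)


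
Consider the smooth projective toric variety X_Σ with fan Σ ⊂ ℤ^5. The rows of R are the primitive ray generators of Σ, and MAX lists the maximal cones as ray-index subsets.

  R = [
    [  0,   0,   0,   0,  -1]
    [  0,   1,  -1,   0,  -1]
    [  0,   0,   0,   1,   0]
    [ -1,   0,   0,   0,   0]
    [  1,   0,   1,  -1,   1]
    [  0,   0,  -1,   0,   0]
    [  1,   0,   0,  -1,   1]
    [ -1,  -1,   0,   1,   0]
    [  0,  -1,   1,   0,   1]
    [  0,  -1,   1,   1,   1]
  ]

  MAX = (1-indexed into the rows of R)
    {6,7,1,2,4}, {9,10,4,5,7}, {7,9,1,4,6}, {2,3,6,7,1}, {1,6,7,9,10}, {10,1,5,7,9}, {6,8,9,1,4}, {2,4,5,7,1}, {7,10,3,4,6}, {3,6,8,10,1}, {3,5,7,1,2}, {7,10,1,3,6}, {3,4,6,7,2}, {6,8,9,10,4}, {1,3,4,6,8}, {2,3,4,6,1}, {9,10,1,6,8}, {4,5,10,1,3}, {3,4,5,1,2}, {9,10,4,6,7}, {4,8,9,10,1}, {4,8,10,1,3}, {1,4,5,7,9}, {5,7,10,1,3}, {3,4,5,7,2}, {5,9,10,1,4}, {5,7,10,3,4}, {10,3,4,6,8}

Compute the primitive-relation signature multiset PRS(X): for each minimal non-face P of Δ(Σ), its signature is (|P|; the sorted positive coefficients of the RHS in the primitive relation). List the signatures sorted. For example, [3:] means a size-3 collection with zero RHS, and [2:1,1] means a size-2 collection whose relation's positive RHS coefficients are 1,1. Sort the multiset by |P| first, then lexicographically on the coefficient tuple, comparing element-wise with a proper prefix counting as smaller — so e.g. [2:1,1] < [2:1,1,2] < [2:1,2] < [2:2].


Δ(Σ) — 10 vertices, 10 min non-faces:

  P={2,9}:  v_{2} + v_{9} = 0  →  sig = [2:]
  P={2,10}:  v_{2} + v_{10} = v_{3}  →  sig = [2:1]
  P={3,9}:  v_{3} + v_{9} = v_{10}  →  sig = [2:1]
  P={5,6}:  v_{5} + v_{6} = v_{7}  →  sig = [2:1]
  P={5,8}:  v_{5} + v_{8} = v_{9}  →  sig = [2:1]
  P={7,8}:  v_{7} + v_{8} = v_{6} + v_{9}  →  sig = [2:1,1]
  P={2,8}:  v_{2} + v_{8} = v_{1} + v_{3} + v_{4} + v_{6}  →  sig = [2:1,1,1,1]
  P={1,3,4,7}:  v_{1} + v_{3} + v_{4} + v_{7} = 0  →  sig = [4:]
  P={1,4,6,10}:  v_{1} + v_{4} + v_{6} + v_{10} = v_{8}  →  sig = [4:1]
  P={1,4,7,10}:  v_{1} + v_{4} + v_{7} + v_{10} = v_{9}  →  sig = [4:1]

Sorted signature multiset PRS(X):
    |P|=2: 7 collections, coeffs (), (1), (1), (1), (1), (1,1), (1,1,1,1)
    |P|=4: 3 collections, coeffs (), (1), (1)


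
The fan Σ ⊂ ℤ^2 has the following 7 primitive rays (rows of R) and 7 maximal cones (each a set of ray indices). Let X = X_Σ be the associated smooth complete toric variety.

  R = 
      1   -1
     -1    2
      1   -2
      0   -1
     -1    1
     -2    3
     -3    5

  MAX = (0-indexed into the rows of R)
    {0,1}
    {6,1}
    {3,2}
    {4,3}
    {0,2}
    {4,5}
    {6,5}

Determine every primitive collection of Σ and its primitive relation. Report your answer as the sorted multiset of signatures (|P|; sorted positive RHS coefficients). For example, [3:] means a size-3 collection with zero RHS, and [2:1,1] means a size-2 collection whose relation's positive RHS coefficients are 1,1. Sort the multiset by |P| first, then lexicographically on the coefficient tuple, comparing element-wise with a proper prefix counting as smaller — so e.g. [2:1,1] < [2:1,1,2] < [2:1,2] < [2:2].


14 minimal non-faces of Δ(Σ) (on 7 rays):

  {0,4}:  v_{0} + v_{4} = 0  ⇒ sig = [2:]
  {1,2}:  v_{1} + v_{2} = 0  ⇒ sig = [2:]
  {0,3}:  v_{0} + v_{3} = v_{2}  ⇒ sig = [2:1]
  {0,5}:  v_{0} + v_{5} = v_{1}  ⇒ sig = [2:1]
  {1,3}:  v_{1} + v_{3} = v_{4}  ⇒ sig = [2:1]
  {1,4}:  v_{1} + v_{4} = v_{5}  ⇒ sig = [2:1]
  {1,5}:  v_{1} + v_{5} = v_{6}  ⇒ sig = [2:1]
  {2,4}:  v_{2} + v_{4} = v_{3}  ⇒ sig = [2:1]
  {2,5}:  v_{2} + v_{5} = v_{4}  ⇒ sig = [2:1]
  {2,6}:  v_{2} + v_{6} = v_{5}  ⇒ sig = [2:1]
  {3,6}:  v_{3} + v_{6} = v_{4} + v_{5}  ⇒ sig = [2:1,1]
  {0,6}:  v_{0} + v_{6} = 2·v_{1}  ⇒ sig = [2:2]
  {3,5}:  v_{3} + v_{5} = 2·v_{4}  ⇒ sig = [2:2]
  {4,6}:  v_{4} + v_{6} = 2·v_{5}  ⇒ sig = [2:2]

so the primitive-relation signature multiset is
    [2:]
    [2:]
    [2:1]
    [2:1]
    [2:1]
    [2:1]
    [2:1]
    [2:1]
    [2:1]
    [2:1]
    [2:1,1]
    [2:2]
    [2:2]
    [2:2]


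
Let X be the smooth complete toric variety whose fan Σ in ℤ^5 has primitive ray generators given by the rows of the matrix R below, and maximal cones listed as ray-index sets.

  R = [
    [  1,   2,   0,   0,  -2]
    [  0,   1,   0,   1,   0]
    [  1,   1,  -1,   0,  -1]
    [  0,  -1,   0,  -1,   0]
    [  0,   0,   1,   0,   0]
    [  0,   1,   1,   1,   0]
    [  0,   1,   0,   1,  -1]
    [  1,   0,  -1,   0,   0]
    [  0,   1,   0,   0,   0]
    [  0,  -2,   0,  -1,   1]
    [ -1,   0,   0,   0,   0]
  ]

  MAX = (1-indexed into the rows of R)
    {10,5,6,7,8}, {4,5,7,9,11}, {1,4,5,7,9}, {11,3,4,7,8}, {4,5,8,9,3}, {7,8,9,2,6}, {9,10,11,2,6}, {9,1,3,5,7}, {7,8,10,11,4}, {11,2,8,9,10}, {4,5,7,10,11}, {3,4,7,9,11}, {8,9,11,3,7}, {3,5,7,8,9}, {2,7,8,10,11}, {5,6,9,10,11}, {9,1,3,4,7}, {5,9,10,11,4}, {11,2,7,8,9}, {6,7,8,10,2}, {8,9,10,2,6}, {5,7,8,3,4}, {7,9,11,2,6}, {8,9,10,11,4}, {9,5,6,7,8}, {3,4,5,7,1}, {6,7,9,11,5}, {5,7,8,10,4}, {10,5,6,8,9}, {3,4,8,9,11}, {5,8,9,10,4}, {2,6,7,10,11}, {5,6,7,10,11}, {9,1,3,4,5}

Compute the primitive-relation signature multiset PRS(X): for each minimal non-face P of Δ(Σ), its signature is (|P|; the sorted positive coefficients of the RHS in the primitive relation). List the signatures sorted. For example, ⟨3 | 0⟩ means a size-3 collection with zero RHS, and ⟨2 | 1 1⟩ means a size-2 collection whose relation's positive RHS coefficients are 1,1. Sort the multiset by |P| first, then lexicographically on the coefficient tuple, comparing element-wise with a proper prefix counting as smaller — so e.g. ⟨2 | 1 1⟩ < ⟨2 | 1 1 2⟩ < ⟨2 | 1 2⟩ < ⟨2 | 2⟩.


Minimal non-faces — 17 found among 11 rays, 34 max cones:

  {2,4}:  v_{2} + v_{4} = 0  so sig = ⟨2 | 0⟩
  {2,5}:  v_{2} + v_{5} = v_{6}  so sig = ⟨2 | 1⟩
  {4,6}:  v_{4} + v_{6} = v_{5}  so sig = ⟨2 | 1⟩
  {3,10}:  v_{3} + v_{10} = v_{4} + v_{8}  so sig = ⟨2 | 1 1⟩
  {1,10}:  v_{1} + v_{10} = v_{3} + v_{4} + v_{5}  so sig = ⟨2 | 1 1 1⟩
  {2,3}:  v_{2} + v_{3} = v_{7} + v_{8} + v_{9}  so sig = ⟨2 | 1 1 1⟩
  {1,2}:  v_{1} + v_{2} = v_{3} + v_{5} + v_{7} + v_{9}  so sig = ⟨2 | 1 1 1 1⟩
  {3,6}:  v_{3} + v_{6} = v_{5} + v_{7} + v_{8} + v_{9}  so sig = ⟨2 | 1 1 1 1⟩
  {1,6}:  v_{1} + v_{6} = v_{3} + 2·v_{5} + v_{7} + v_{9}  so sig = ⟨2 | 1 1 1 2⟩
  {1,8}:  v_{1} + v_{8} = 2·v_{3} + v_{5}  so sig = ⟨2 | 1 2⟩
  {1,11}:  v_{1} + v_{11} = 2·v_{4} + 2·v_{7} + 2·v_{9}  so sig = ⟨2 | 2 2 2⟩
  {5,8,11}:  v_{5} + v_{8} + v_{11} = 0  so sig = ⟨3 | 0⟩
  {7,9,10}:  v_{7} + v_{9} + v_{10} = 0  so sig = ⟨3 | 0⟩
  {6,8,11}:  v_{6} + v_{8} + v_{11} = v_{2}  so sig = ⟨3 | 1⟩
  {3,5,11}:  v_{3} + v_{5} + v_{11} = v_{4} + v_{7} + v_{9}  so sig = ⟨3 | 1 1 1⟩
  {4,7,8,9}:  v_{4} + v_{7} + v_{8} + v_{9} = v_{3}  so sig = ⟨4 | 1⟩
  {3,4,5,7,9}:  v_{3} + v_{4} + v_{5} + v_{7} + v_{9} = v_{1}  so sig = ⟨5 | 1⟩

so the primitive-relation signature multiset is
    |P|=2: 11 collections, coeffs (), (1), (1), (1,1), (1,1,1), (1,1,1), (1,1,1,1), (1,1,1,1), (1,1,1,2), (1,2), (2,2,2)
    |P|=3: 4 collections, coeffs (), (), (1), (1,1,1)
    |P|=4: 1 collection, coeffs (1)
    |P|=5: 1 collection, coeffs (1)


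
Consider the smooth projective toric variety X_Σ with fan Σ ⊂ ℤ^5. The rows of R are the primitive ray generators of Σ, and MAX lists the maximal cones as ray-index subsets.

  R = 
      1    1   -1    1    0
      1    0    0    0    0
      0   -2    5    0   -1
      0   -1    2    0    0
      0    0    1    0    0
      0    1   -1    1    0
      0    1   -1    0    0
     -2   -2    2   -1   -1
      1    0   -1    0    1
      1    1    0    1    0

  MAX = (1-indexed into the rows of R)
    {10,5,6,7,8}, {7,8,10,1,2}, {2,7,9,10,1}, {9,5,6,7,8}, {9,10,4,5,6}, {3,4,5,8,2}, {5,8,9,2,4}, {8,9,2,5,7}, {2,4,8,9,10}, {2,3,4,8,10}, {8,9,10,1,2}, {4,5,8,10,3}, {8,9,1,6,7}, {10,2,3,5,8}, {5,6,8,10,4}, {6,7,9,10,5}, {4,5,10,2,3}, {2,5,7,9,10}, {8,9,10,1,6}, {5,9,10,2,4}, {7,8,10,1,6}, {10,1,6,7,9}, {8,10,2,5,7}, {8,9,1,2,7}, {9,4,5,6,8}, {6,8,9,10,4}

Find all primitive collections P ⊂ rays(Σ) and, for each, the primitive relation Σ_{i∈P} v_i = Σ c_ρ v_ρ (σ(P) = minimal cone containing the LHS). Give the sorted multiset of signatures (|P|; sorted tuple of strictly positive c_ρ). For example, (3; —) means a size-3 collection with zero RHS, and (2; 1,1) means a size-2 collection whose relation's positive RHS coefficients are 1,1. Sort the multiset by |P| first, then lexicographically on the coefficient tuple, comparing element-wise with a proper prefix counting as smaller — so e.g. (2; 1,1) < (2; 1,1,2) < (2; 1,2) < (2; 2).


Primitive collections (11):

  P={1,5}:  v_{1} + v_{5} = v_{10}  so sig = (2; 1)
  P={2,6}:  v_{2} + v_{6} = v_{1}  so sig = (2; 1)
  P={4,7}:  v_{4} + v_{7} = v_{5}  so sig = (2; 1)
  P={1,3}:  v_{1} + v_{3} = v_{2} + v_{4} + v_{8} + 2·v_{10}  so sig = (2; 1,1,1,2)
  P={3,7}:  v_{3} + v_{7} = v_{2} + 2·v_{5} + v_{8} + v_{10}  so sig = (2; 1,1,1,2)
  P={1,4}:  v_{1} + v_{4} = v_{8} + v_{9} + 2·v_{10}  so sig = (2; 1,1,2)
  P={3,6}:  v_{3} + v_{6} = v_{4} + v_{8} + 2·v_{10}  so sig = (2; 1,1,2)
  P={3,9}:  v_{3} + v_{9} = v_{2} + 2·v_{4}  so sig = (2; 1,2)
  P={7,8,9,10}:  v_{7} + v_{8} + v_{9} + v_{10} = 0  so sig = (4; —)
  P={5,8,9,10}:  v_{5} + v_{8} + v_{9} + v_{10} = v_{4}  so sig = (4; 1)
  P={2,4,5,8,10}:  v_{2} + v_{4} + v_{5} + v_{8} + v_{10} = v_{3}  so sig = (5; 1)

Sorted signature multiset PRS(X):
    (2; 1)
    (2; 1)
    (2; 1)
    (2; 1,1,1,2)
    (2; 1,1,1,2)
    (2; 1,1,2)
    (2; 1,1,2)
    (2; 1,2)
    (4; —)
    (4; 1)
    (5; 1)


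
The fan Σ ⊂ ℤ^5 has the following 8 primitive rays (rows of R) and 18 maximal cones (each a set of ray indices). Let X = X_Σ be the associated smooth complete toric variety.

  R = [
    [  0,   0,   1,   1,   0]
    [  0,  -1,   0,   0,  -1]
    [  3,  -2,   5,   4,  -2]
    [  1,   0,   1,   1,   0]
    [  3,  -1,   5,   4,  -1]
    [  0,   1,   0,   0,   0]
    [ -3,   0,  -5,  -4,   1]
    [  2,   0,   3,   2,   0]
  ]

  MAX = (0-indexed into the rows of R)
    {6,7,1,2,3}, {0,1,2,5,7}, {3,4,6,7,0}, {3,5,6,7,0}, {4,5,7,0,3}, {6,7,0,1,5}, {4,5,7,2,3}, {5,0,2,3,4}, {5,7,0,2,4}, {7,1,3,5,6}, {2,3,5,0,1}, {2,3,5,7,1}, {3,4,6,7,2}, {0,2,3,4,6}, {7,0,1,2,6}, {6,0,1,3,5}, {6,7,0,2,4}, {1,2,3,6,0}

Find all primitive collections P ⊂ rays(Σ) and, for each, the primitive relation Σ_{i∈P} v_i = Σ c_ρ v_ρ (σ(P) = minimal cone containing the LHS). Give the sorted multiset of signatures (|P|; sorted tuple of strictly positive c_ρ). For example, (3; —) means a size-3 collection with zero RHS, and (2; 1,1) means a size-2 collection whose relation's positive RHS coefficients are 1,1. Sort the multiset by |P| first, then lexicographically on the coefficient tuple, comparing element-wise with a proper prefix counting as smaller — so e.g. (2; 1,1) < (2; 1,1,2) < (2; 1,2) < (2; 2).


Σ has 5 primitive collections:

  • {1,4}:  v_{1} + v_{4} = v_{2} — sig = (2; 1)
  • {4,5,6}:  v_{4} + v_{5} + v_{6} = 0 — sig = (3; —)
  • {2,5,6}:  v_{2} + v_{5} + v_{6} = v_{1} — sig = (3; 1)
  • {0,1,3,7}:  v_{0} + v_{1} + v_{3} + v_{7} = v_{4} — sig = (4; 1)
  • {0,2,3,7}:  v_{0} + v_{2} + v_{3} + v_{7} = 2·v_{4} — sig = (4; 2)

Signatures (|P|; sorted positive RHS coefficients), sorted:
[(2; 1), (3; —), (3; 1), (4; 1), (4; 2)]


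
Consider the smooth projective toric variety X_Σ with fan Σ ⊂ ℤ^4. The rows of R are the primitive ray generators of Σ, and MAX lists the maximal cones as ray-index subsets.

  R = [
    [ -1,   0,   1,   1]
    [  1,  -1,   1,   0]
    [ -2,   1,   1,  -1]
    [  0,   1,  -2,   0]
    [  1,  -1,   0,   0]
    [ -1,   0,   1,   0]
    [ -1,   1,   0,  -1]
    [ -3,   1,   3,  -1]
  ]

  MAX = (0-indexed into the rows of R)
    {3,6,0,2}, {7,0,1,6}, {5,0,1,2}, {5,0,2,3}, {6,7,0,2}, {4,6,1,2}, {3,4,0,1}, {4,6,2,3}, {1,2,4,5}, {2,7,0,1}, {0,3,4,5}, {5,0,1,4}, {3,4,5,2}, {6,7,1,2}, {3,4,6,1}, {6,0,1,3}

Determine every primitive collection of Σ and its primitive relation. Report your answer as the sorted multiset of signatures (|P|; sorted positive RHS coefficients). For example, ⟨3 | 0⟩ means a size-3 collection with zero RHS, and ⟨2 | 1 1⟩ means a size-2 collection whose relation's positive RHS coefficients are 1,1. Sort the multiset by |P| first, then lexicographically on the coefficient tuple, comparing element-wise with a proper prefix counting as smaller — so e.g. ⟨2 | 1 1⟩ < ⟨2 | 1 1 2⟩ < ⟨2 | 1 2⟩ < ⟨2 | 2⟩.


Σ has 9 primitive collections:

  P={5,6}:  v_{5} + v_{6} = v_{2}  ⇒ sig = ⟨2 | 1⟩
  P={4,7}:  v_{4} + v_{7} = v_{1} + v_{2} + v_{5}  ⇒ sig = ⟨2 | 1 1 1⟩
  P={5,7}:  v_{5} + v_{7} = v_{0} + v_{1} + 2·v_{2}  ⇒ sig = ⟨2 | 1 1 2⟩
  P={3,7}:  v_{3} + v_{7} = v_{0} + 2·v_{6}  ⇒ sig = ⟨2 | 1 2⟩
  P={1,3,5}:  v_{1} + v_{3} + v_{5} = 0  ⇒ sig = ⟨3 | 0⟩
  P={0,4,6}:  v_{0} + v_{4} + v_{6} = v_{5}  ⇒ sig = ⟨3 | 1⟩
  P={1,2,3}:  v_{1} + v_{2} + v_{3} = v_{6}  ⇒ sig = ⟨3 | 1⟩
  P={0,2,4}:  v_{0} + v_{2} + v_{4} = 2·v_{5}  ⇒ sig = ⟨3 | 2⟩
  P={0,1,2,6}:  v_{0} + v_{1} + v_{2} + v_{6} = v_{7}  ⇒ sig = ⟨4 | 1⟩

Signatures (|P|; sorted positive RHS coefficients), sorted:
    |P|=2: 4 collections, coeffs (1), (1,1,1), (1,1,2), (1,2)
    |P|=3: 4 collections, coeffs (), (1), (1), (2)
    |P|=4: 1 collection, coeffs (1)


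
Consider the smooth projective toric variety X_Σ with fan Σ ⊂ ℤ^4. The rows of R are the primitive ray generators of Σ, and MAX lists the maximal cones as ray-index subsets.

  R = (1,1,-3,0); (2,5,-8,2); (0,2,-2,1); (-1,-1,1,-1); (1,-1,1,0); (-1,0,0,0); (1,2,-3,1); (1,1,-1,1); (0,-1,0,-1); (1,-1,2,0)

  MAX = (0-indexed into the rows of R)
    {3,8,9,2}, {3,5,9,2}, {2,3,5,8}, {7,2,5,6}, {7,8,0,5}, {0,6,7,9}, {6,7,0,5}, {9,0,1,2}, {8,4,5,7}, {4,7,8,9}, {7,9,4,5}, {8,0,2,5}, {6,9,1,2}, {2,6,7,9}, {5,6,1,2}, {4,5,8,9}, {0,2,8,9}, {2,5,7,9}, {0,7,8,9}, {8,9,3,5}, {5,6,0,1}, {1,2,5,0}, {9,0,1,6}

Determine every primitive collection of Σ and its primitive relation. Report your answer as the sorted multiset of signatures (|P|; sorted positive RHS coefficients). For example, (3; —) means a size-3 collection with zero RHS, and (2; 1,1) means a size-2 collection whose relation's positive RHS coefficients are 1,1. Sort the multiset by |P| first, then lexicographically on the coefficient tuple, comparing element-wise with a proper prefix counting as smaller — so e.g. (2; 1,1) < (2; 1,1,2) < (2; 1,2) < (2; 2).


Σ has 20 primitive collections:

  P = {3,7}:  v_{3} + v_{7} = 0  ⟹  sig = (2; —)
  P = {2,4}:  v_{2} + v_{4} = v_{7}  ⟹  sig = (2; 1)
  P = {6,8}:  v_{6} + v_{8} = v_{0}  ⟹  sig = (2; 1)
  P = {3,6}:  v_{3} + v_{6} = v_{2} + v_{8}  ⟹  sig = (2; 1,1)
  P = {1,4}:  v_{1} + v_{4} = v_{0} + v_{6} + v_{7}  ⟹  sig = (2; 1,1,1)
  P = {3,4}:  v_{3} + v_{4} = v_{5} + v_{8} + v_{9}  ⟹  sig = (2; 1,1,1)
  P = {1,3}:  v_{1} + v_{3} = v_{0} + 2·v_{2} + v_{8}  ⟹  sig = (2; 1,1,2)
  P = {0,3}:  v_{0} + v_{3} = v_{2} + 2·v_{8}  ⟹  sig = (2; 1,2)
  P = {1,8}:  v_{1} + v_{8} = 2·v_{0} + v_{2}  ⟹  sig = (2; 1,2)
  P = {4,6}:  v_{4} + v_{6} = 2·v_{7} + v_{8}  ⟹  sig = (2; 1,2)
  P = {0,4}:  v_{0} + v_{4} = 2·v_{7} + 2·v_{8}  ⟹  sig = (2; 2,2)
  P = {1,7}:  v_{1} + v_{7} = 3·v_{6}  ⟹  sig = (2; 3)
  P = {0,2,6}:  v_{0} + v_{2} + v_{6} = v_{1}  ⟹  sig = (3; 1)
  P = {2,7,8}:  v_{2} + v_{7} + v_{8} = v_{6}  ⟹  sig = (3; 1)
  P = {5,6,9}:  v_{5} + v_{6} + v_{9} = v_{7}  ⟹  sig = (3; 1)
  P = {0,5,9}:  v_{0} + v_{5} + v_{9} = v_{7} + v_{8}  ⟹  sig = (3; 1,1)
  P = {0,2,7}:  v_{0} + v_{2} + v_{7} = 2·v_{6}  ⟹  sig = (3; 2)
  P = {1,5,9}:  v_{1} + v_{5} + v_{9} = 2·v_{6}  ⟹  sig = (3; 2)
  P = {2,5,8,9}:  v_{2} + v_{5} + v_{8} + v_{9} = 0  ⟹  sig = (4; —)
  P = {5,7,8,9}:  v_{5} + v_{7} + v_{8} + v_{9} = v_{4}  ⟹  sig = (4; 1)

so the primitive-relation signature multiset is
    |P|=2: 12 collections, coeffs (), (1), (1), (1,1), (1,1,1), (1,1,1), (1,1,2), (1,2), (1,2), (1,2), (2,2), (3)
    |P|=3: 6 collections, coeffs (1), (1), (1), (1,1), (2), (2)
    |P|=4: 2 collections, coeffs (), (1)
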